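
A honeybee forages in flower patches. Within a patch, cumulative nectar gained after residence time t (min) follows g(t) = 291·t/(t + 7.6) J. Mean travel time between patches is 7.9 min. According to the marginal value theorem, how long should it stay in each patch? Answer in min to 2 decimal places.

Maximise g(t)/(T+t): set derivative to zero → g'(t)(T+t) = g(t).
g'(t) = 291·7.6/(t + 7.6)². Setting 291·7.6/(t+7.6)² = 291t/[(t+7.6)(7.9+t)] gives 7.6(7.9+t) = t(t+7.6), so t² = 7.6×7.9 = 60.04.
t* = √60.04 = 7.749 min.

7.75 min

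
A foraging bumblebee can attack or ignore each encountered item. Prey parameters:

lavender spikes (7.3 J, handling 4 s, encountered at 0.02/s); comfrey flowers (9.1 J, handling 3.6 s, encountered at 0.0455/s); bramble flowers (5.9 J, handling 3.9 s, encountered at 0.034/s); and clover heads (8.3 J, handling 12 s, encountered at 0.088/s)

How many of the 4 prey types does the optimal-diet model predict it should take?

4

Rank by E/h (J/s): comfrey flowers 2.53, lavender spikes 1.82, bramble flowers 1.51, clover heads 0.692. Include each in turn until the next type's E/h falls below the running intake rate.
Rate on top 1: 0.3558. lavender spikes: 1.82 > 0.3558 → include.
Rate on top 2: 0.4503. bramble flowers: 1.51 > 0.4503 → include.
Rate on top 3: 0.5526. clover heads: 0.692 > 0.5526 → include.
Optimal diet: comfrey flowers, lavender spikes, bramble flowers, clover heads — 4 of 4 types.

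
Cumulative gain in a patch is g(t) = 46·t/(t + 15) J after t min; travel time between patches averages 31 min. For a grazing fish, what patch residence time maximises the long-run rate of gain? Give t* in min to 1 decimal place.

21.6 min

Maximise g(t)/(T+t): set derivative to zero → g'(t)(T+t) = g(t).
g'(t) = 46·15/(t + 15)². Setting 46·15/(t+15)² = 46t/[(t+15)(31+t)] gives 15(31+t) = t(t+15), so t² = 15×31 = 465.
t* = √465 = 21.56 min.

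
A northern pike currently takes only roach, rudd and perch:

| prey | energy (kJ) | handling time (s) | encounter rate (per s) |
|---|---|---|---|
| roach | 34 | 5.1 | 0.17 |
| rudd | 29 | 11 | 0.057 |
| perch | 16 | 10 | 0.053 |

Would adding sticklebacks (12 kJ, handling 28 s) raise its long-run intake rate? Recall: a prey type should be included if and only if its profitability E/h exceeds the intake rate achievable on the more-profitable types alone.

Current rate: (0.17×34 + 0.057×29 + 0.053×16)/(1 + 0.17×5.1 + 0.057×11 + 0.053×10) = 2.738 kJ/s.
sticklebacks: E/h = 12/28 = 0.4286 kJ/s.
Since 0.4286 < R, time spent handling sticklebacks is better spent searching.

No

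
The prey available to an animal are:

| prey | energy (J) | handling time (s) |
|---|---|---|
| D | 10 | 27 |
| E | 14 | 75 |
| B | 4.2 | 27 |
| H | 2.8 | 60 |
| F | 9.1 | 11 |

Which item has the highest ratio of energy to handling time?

In descending order of E/h:
F: 9.1/11 = 0.827 J/s
D: 10/27 = 0.37 J/s
E: 14/75 = 0.187 J/s
B: 4.2/27 = 0.156 J/s
H: 2.8/60 = 0.0467 J/s

F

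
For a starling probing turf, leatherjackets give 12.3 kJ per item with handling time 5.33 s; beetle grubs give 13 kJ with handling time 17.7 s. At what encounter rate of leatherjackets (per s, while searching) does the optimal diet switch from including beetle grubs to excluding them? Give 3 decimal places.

The zero-one rule: include beetle grubs iff E₂/h₂ > λE₁/(1+λh₁). Equality gives the switch point.
λE₁h₂ = E₂ + λE₂h₁ ⇒ λ = E₂/(E₁h₂ − E₂h₁) = 13/(217.7 − 69.29) = 0.08759 per s.

0.088 per s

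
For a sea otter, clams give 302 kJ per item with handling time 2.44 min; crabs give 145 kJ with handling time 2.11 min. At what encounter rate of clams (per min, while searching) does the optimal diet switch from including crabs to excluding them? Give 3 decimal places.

0.512 per min

At the threshold, the rate on clams alone equals the profitability of crabs: λ·302/(1 + λ·2.44) = 145/2.11 = 68.72.
Rearranging, λ(302 − 68.72×2.44) = 68.72, so λ = 68.72/134.3 = 0.5116 per min.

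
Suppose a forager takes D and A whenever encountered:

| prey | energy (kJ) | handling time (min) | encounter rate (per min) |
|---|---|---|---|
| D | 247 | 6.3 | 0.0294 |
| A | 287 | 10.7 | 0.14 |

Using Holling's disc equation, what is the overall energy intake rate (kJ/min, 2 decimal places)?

17.68 kJ/min

Energy encountered per unit search time: 0.0294×247 + 0.14×287 = 47.44 kJ/min.
Handling time per unit search time: 0.0294×6.3 + 0.14×10.7 = 1.683.
Rate = 47.44/(1 + 1.683) = 17.68 kJ/min.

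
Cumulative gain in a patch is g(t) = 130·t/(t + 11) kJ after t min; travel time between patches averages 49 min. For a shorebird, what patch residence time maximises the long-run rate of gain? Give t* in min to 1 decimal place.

23.2 min

Maximise g(t)/(T+t): set derivative to zero → g'(t)(T+t) = g(t).
g'(t) = 130·11/(t + 11)². Setting 130·11/(t+11)² = 130t/[(t+11)(49+t)] gives 11(49+t) = t(t+11), so t² = 11×49 = 539.
t* = √539 = 23.22 min.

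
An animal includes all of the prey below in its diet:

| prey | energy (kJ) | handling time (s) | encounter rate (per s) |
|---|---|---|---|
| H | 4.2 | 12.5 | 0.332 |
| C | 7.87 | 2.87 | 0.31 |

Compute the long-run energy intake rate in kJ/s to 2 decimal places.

0.63 kJ/s

R = Σλ_iE_i / (1 + Σλ_ih_i)
Numerator: 0.332×4.2 + 0.31×7.87 = 3.834
Denominator: 1 + 0.332×12.5 + 0.31×2.87 = 6.04
R = 3.834/6.04 = 0.6348 kJ/s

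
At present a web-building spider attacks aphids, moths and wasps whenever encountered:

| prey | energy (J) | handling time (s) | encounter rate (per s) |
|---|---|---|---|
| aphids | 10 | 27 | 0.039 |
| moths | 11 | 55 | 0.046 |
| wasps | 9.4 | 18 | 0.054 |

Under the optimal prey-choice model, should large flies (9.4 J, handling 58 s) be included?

On aphids, moths and wasps alone, R = ΣλE/(1+Σλh) = 1.404/5.555 = 0.2527 J/s.
large flies: E/h = 9.4/58 = 0.1621 J/s.
Since 0.1621 < R, time spent handling large flies is better spent searching.

No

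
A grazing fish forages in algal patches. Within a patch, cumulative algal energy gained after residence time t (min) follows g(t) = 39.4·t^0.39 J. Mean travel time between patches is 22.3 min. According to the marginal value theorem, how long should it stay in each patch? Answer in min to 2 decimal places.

Optimal t* satisfies g'(t*) = g(t*)/(T + t*).
g'(t) = 0.39·39.4·t^-0.61. Setting 0.39·39.4·t^-0.61 = 39.4·t^0.39/(22.3+t) gives 0.39(22.3+t) = t, so 0.61·t = 0.39×22.3.
t* = 0.39×22.3/0.61 = 14.26 min.

14.26 min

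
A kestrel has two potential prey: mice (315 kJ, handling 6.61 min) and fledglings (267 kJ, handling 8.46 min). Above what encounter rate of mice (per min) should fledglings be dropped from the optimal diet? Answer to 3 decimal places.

At the threshold, the rate on mice alone equals the profitability of fledglings: λ·315/(1 + λ·6.61) = 267/8.46 = 31.56.
Rearranging, λ(315 − 31.56×6.61) = 31.56, so λ = 31.56/106.4 = 0.2967 per min.

0.297 per min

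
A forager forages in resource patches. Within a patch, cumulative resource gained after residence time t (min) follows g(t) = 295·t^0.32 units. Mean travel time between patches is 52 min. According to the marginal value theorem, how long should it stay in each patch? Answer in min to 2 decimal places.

Maximise g(t)/(T+t): set derivative to zero → g'(t)(T+t) = g(t).
g'(t) = 0.32·295·t^-0.68. Setting 0.32·295·t^-0.68 = 295·t^0.32/(52+t) gives 0.32(52+t) = t, so 0.68·t = 0.32×52.
t* = 0.32×52/0.68 = 24.47 min.

24.47 min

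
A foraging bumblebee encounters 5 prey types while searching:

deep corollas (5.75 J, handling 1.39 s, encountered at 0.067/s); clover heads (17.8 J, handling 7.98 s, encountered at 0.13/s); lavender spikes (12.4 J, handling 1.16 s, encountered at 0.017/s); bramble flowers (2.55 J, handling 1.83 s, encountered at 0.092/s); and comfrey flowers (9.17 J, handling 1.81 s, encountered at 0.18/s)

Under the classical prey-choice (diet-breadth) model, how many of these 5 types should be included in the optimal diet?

4

Rank by E/h (J/s): lavender spikes 10.7, comfrey flowers 5.07, deep corollas 4.14, clover heads 2.23, bramble flowers 1.39. Include each in turn until the next type's E/h falls below the running intake rate.
Rate on top 1: 0.2067. comfrey flowers: 5.07 > 0.2067 → include.
Rate on top 2: 1.383. deep corollas: 4.14 > 1.383 → include.
Rate on top 3: 1.562. clover heads: 2.23 > 1.562 → include.
Rate on top 4: 1.842. bramble flowers: 1.39 < 1.842 → exclude; stop.
Optimal diet: lavender spikes, comfrey flowers, deep corollas, clover heads — 4 of 5 types.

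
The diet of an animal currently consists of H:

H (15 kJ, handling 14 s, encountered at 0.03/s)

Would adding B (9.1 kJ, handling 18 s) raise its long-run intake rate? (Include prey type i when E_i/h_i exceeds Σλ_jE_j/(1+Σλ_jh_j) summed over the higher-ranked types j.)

Intake rate on the current diet: R = (0.03×15) / (1 + 0.03×14) = 0.45/1.42 = 0.3169 kJ/s.
B: E/h = 9.1/18 = 0.5056 kJ/s.
Since 0.5056 > R, including B increases the long-run rate.

Yes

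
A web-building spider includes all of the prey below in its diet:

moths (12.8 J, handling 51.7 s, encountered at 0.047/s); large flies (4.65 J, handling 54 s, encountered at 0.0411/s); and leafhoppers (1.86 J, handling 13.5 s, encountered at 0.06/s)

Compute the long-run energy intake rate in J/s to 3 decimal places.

R = (0.047×12.8 + 0.0411×4.65 + 0.06×1.86) / (1 + 0.047×51.7 + 0.0411×54 + 0.06×13.5) = 0.9043/6.459 = 0.14 J/s.

0.140 J/s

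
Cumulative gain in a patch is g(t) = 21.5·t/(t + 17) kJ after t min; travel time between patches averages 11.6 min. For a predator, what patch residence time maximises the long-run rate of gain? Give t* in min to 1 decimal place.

14.0 min

Optimal t* satisfies g'(t*) = g(t*)/(T + t*).
g'(t) = 21.5·17/(t + 17)². Setting 21.5·17/(t+17)² = 21.5t/[(t+17)(11.6+t)] gives 17(11.6+t) = t(t+17), so t² = 17×11.6 = 197.2.
t* = √197.2 = 14.04 min.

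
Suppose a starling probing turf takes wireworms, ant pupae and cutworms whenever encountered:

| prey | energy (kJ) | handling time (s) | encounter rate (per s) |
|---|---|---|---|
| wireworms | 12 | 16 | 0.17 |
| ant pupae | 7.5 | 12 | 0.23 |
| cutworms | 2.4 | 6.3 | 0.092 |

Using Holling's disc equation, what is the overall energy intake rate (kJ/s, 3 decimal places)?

0.565 kJ/s

R = Σλ_iE_i / (1 + Σλ_ih_i)
Numerator: 0.17×12 + 0.23×7.5 + 0.092×2.4 = 3.986
Denominator: 1 + 0.17×16 + 0.23×12 + 0.092×6.3 = 7.06
R = 3.986/7.06 = 0.5646 kJ/s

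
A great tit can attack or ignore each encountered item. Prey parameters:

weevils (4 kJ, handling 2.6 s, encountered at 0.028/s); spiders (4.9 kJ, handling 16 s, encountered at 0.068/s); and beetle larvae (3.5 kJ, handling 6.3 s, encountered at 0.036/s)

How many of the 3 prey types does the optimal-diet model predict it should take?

Rank by E/h (kJ/s): weevils 1.54, beetle larvae 0.556, spiders 0.306. Include each in turn until the next type's E/h falls below the running intake rate.
Rate on top 1: 0.1044. beetle larvae: 0.556 > 0.1044 → include.
Rate on top 2: 0.1831. spiders: 0.306 > 0.1831 → include.
Optimal diet: weevils, beetle larvae, spiders — 3 of 3 types.

3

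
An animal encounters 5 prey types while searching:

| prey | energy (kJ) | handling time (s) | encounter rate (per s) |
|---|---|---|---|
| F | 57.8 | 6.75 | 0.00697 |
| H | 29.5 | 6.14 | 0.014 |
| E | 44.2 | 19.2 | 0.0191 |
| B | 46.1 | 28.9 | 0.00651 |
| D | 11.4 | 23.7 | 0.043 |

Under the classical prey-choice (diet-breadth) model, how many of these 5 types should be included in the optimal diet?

Rank by E/h (kJ/s): F 8.56, H 4.8, E 2.3, B 1.6, D 0.481. Include each in turn until the next type's E/h falls below the running intake rate.
Rate on top 1: 0.3848. H: 4.8 > 0.3848 → include.
Rate on top 2: 0.7201. E: 2.3 > 0.7201 → include.
Rate on top 3: 1.107. B: 1.6 > 1.107 → include.
Rate on top 4: 1.161. D: 0.481 < 1.161 → exclude; stop.
Optimal diet: F, H, E, B — 4 of 5 types.

4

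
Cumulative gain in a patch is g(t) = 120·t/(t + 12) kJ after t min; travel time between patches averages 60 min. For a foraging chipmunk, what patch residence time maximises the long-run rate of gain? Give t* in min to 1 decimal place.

Optimal t* satisfies g'(t*) = g(t*)/(T + t*).
g'(t) = 120·12/(t + 12)². Setting 120·12/(t+12)² = 120t/[(t+12)(60+t)] gives 12(60+t) = t(t+12), so t² = 12×60 = 720.
t* = √720 = 26.83 min.

26.8 min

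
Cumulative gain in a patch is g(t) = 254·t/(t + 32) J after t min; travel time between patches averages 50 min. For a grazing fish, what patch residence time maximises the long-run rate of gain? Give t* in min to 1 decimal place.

Maximise g(t)/(T+t): set derivative to zero → g'(t)(T+t) = g(t).
g'(t) = 254·32/(t + 32)². Setting 254·32/(t+32)² = 254t/[(t+32)(50+t)] gives 32(50+t) = t(t+32), so t² = 32×50 = 1600.
t* = √1600 = 40 min.

40.0 min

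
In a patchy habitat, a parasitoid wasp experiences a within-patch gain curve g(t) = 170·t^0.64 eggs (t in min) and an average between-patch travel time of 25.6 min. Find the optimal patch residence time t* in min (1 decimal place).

Optimal t* satisfies g'(t*) = g(t*)/(T + t*).
g'(t) = 0.64·170·t^-0.36. Setting 0.64·170·t^-0.36 = 170·t^0.64/(25.6+t) gives 0.64(25.6+t) = t, so 0.36·t = 0.64×25.6.
t* = 0.64×25.6/0.36 = 45.51 min.

45.5 min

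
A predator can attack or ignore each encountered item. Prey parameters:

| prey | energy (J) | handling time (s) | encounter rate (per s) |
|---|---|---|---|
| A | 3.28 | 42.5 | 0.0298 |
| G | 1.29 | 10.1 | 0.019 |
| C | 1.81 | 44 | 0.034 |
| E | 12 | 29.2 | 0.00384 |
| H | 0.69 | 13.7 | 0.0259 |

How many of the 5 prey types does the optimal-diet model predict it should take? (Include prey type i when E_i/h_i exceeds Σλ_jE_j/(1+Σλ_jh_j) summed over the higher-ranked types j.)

Rank by E/h (J/s): E 0.411, G 0.128, A 0.0772, H 0.0504, C 0.0411. Include each in turn until the next type's E/h falls below the running intake rate.
Rate on top 1: 0.04143. G: 0.128 > 0.04143 → include.
Rate on top 2: 0.05413. A: 0.0772 > 0.05413 → include.
Rate on top 3: 0.06549. H: 0.0504 < 0.06549 → exclude; stop.
Optimal diet: E, G, A — 3 of 5 types.

3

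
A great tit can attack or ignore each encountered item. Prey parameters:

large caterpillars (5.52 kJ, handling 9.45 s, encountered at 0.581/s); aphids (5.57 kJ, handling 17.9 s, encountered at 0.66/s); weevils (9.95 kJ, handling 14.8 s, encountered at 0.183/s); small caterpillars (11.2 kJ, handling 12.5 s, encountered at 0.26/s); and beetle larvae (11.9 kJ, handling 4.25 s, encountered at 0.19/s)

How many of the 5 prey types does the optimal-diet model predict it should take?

1

Rank by E/h (kJ/s): beetle larvae 2.8, small caterpillars 0.896, weevils 0.672, large caterpillars 0.584, aphids 0.311. Include each in turn until the next type's E/h falls below the running intake rate.
Rate on top 1: 1.251. small caterpillars: 0.896 < 1.251 → exclude; stop.
Optimal diet: beetle larvae — 1 of 5 types.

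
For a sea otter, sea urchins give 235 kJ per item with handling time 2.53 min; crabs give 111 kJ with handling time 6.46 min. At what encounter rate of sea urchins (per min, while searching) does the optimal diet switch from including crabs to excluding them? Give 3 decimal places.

At the threshold, the rate on sea urchins alone equals the profitability of crabs: λ·235/(1 + λ·2.53) = 111/6.46 = 17.18.
Rearranging, λ(235 − 17.18×2.53) = 17.18, so λ = 17.18/191.5 = 0.08971 per min.

0.090 per min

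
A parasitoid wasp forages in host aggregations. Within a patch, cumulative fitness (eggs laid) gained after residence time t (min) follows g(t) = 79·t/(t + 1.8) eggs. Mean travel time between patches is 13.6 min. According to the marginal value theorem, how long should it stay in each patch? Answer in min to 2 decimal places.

4.95 min

Optimal t* satisfies g'(t*) = g(t*)/(T + t*).
g'(t) = 79·1.8/(t + 1.8)². Setting 79·1.8/(t+1.8)² = 79t/[(t+1.8)(13.6+t)] gives 1.8(13.6+t) = t(t+1.8), so t² = 1.8×13.6 = 24.48.
t* = √24.48 = 4.948 min.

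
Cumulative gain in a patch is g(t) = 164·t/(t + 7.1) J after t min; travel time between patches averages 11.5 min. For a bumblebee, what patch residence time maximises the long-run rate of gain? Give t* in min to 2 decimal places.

Maximise g(t)/(T+t): set derivative to zero → g'(t)(T+t) = g(t).
g'(t) = 164·7.1/(t + 7.1)². Setting 164·7.1/(t+7.1)² = 164t/[(t+7.1)(11.5+t)] gives 7.1(11.5+t) = t(t+7.1), so t² = 7.1×11.5 = 81.65.
t* = √81.65 = 9.036 min.

9.04 min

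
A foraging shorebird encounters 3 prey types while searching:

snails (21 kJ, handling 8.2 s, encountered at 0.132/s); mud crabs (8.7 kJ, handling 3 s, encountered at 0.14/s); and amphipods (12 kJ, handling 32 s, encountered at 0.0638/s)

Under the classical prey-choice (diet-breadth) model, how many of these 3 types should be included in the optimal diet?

Rank by E/h (kJ/s): mud crabs 2.9, snails 2.56, amphipods 0.375. Include each in turn until the next type's E/h falls below the running intake rate.
Rate on top 1: 0.8577. snails: 2.56 > 0.8577 → include.
Rate on top 2: 1.594. amphipods: 0.375 < 1.594 → exclude; stop.
Optimal diet: mud crabs, snails — 2 of 3 types.

2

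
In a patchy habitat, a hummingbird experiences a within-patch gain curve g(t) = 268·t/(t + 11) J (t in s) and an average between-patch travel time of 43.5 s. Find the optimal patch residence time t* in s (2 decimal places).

21.87 s

By the marginal value theorem, leave when the instantaneous gain rate g'(t) equals the habitat-wide average g(t)/(T + t).
g'(t) = 268·11/(t + 11)². Setting 268·11/(t+11)² = 268t/[(t+11)(43.5+t)] gives 11(43.5+t) = t(t+11), so t² = 11×43.5 = 478.5.
t* = √478.5 = 21.87 s.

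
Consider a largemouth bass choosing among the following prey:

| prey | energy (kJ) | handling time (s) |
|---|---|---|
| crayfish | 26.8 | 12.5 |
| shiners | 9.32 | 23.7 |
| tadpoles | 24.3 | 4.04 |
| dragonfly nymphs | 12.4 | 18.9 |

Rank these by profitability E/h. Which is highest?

tadpoles

In descending order of E/h:
tadpoles: 24.3/4.04 = 6.01 kJ/s
crayfish: 26.8/12.5 = 2.14 kJ/s
dragonfly nymphs: 12.4/18.9 = 0.656 kJ/s
shiners: 9.32/23.7 = 0.393 kJ/s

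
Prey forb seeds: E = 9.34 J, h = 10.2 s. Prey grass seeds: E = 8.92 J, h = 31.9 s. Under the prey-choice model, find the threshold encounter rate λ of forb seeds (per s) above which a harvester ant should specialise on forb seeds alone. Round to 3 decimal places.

The zero-one rule: include grass seeds iff E₂/h₂ > λE₁/(1+λh₁). Equality gives the switch point.
λE₁h₂ = E₂ + λE₂h₁ ⇒ λ = E₂/(E₁h₂ − E₂h₁) = 8.92/(297.9 − 90.98) = 0.0431 per s.

0.043 per s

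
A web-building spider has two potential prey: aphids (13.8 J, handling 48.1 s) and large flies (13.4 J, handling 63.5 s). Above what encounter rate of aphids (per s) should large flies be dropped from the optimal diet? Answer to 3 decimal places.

At the threshold, the rate on aphids alone equals the profitability of large flies: λ·13.8/(1 + λ·48.1) = 13.4/63.5 = 0.211.
Rearranging, λ(13.8 − 0.211×48.1) = 0.211, so λ = 0.211/3.65 = 0.05782 per s.

0.058 per s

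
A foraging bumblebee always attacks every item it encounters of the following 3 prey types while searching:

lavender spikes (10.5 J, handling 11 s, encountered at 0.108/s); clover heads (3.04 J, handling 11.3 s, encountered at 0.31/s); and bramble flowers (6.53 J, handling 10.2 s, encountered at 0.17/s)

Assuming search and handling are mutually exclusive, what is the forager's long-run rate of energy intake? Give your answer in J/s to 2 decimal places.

0.43 J/s

R = Σλ_iE_i / (1 + Σλ_ih_i)
Numerator: 0.108×10.5 + 0.31×3.04 + 0.17×6.53 = 3.187
Denominator: 1 + 0.108×11 + 0.31×11.3 + 0.17×10.2 = 7.425
R = 3.187/7.425 = 0.4292 J/s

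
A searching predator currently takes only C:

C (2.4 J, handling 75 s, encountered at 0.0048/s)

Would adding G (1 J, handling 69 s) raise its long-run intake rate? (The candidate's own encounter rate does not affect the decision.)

Current rate: (0.0048×2.4)/(1 + 0.0048×75) = 0.008471 J/s.
G: E/h = 1/69 = 0.01449 J/s.
Since 0.01449 > R, including G increases the long-run rate.

Yes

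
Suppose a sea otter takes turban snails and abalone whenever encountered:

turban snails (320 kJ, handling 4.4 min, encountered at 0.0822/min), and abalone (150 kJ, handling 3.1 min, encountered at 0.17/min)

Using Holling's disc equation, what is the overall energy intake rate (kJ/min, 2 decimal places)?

27.43 kJ/min

R = (0.0822×320 + 0.17×150) / (1 + 0.0822×4.4 + 0.17×3.1) = 51.8/1.889 = 27.43 kJ/min.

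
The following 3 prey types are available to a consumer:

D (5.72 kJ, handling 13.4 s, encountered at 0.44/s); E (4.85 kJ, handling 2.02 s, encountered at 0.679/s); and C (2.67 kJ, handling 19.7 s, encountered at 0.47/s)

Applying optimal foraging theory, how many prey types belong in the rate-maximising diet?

Profitabilities (E/h, kJ/s): E 2.4, D 0.427, C 0.136. Add prey in this order while the next type's profitability exceeds the intake rate on those already taken.
Rate on top 1: 1.389. D: 0.427 < 1.389 → exclude; stop.
Optimal diet: E — 1 of 3 types.

1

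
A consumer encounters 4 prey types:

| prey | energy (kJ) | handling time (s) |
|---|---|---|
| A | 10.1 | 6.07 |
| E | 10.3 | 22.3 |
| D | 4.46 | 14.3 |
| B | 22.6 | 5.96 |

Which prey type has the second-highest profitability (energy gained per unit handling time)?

Profitability E/h (kJ/s): A = 10.1/6.07 = 1.66, E = 10.3/22.3 = 0.462, D = 4.46/14.3 = 0.312, B = 22.6/5.96 = 3.79.
Ranked: B > A > E > D.

A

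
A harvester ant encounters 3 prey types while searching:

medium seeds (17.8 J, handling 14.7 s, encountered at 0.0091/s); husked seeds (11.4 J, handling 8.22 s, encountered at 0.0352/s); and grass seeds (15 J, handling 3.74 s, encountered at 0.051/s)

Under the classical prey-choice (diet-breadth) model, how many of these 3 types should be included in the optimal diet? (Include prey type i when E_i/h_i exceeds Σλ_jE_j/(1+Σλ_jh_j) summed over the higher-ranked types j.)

3

E/h in descending order: grass seeds 4.01, husked seeds 1.39, medium seeds 1.21 J/s. The optimal diet is the largest prefix of this list for which every included type satisfies E_i/h_i > R on the types above it.
Rate on top 1: 0.6425. husked seeds: 1.39 > 0.6425 → include.
Rate on top 2: 0.788. medium seeds: 1.21 > 0.788 → include.
Optimal diet: grass seeds, husked seeds, medium seeds — 3 of 3 types.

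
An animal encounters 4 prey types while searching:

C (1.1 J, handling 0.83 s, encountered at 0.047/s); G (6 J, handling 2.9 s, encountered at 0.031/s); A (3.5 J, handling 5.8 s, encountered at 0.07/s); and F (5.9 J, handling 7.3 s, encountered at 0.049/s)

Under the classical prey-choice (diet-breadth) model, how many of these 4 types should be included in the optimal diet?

4

E/h in descending order: G 2.07, C 1.33, F 0.808, A 0.603 J/s. The optimal diet is the largest prefix of this list for which every included type satisfies E_i/h_i > R on the types above it.
Rate on top 1: 0.1707. C: 1.33 > 0.1707 → include.
Rate on top 2: 0.2106. F: 0.808 > 0.2106 → include.
Rate on top 3: 0.3544. A: 0.603 > 0.3544 → include.
Optimal diet: G, C, F, A — 4 of 4 types.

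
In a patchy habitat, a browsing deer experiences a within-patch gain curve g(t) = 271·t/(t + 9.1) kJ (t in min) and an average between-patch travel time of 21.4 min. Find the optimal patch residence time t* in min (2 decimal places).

13.95 min

By the marginal value theorem, leave when the instantaneous gain rate g'(t) equals the habitat-wide average g(t)/(T + t).
g'(t) = 271·9.1/(t + 9.1)². Setting 271·9.1/(t+9.1)² = 271t/[(t+9.1)(21.4+t)] gives 9.1(21.4+t) = t(t+9.1), so t² = 9.1×21.4 = 194.7.
t* = √194.7 = 13.95 min.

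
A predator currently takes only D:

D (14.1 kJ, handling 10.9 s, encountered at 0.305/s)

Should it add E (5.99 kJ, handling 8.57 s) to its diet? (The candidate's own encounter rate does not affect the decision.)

No

Intake rate on the current diet: R = (0.305×14.1) / (1 + 0.305×10.9) = 4.3/4.325 = 0.9945 kJ/s.
E: E/h = 5.99/8.57 = 0.6989 kJ/s.
0.6989 < 0.9945, so adding E would lower the average — exclude it.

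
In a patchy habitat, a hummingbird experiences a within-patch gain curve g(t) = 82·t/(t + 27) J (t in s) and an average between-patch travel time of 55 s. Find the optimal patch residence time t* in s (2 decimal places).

By the marginal value theorem, leave when the instantaneous gain rate g'(t) equals the habitat-wide average g(t)/(T + t).
g'(t) = 82·27/(t + 27)². Setting 82·27/(t+27)² = 82t/[(t+27)(55+t)] gives 27(55+t) = t(t+27), so t² = 27×55 = 1485.
t* = √1485 = 38.54 s.

38.54 s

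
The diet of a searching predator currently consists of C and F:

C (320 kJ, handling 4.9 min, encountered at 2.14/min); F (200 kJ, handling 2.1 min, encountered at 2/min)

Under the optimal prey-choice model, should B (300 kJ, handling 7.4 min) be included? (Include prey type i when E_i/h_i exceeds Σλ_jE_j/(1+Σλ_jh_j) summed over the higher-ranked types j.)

Current rate: (2.14×320 + 2×200)/(1 + 2.14×4.9 + 2×2.1) = 69.16 kJ/min.
Profitability of B: 300/7.4 = 40.54 kJ/min.
40.54 < 69.16, so adding B would lower the average — exclude it.

No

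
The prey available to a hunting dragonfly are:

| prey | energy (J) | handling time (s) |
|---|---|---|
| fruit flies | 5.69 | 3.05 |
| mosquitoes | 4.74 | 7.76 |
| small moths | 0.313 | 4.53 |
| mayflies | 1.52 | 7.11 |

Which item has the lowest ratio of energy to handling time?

Profitability E/h (J/s): fruit flies = 5.69/3.05 = 1.87, mosquitoes = 4.74/7.76 = 0.611, small moths = 0.313/4.53 = 0.0691, mayflies = 1.52/7.11 = 0.214.
Ranked: fruit flies > mosquitoes > mayflies > small moths.

small moths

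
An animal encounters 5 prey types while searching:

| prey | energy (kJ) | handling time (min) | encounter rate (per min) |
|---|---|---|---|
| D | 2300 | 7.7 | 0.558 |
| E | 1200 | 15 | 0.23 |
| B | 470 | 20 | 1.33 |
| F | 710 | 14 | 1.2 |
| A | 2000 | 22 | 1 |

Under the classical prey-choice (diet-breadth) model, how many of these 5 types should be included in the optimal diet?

E/h in descending order: D 299, A 90.9, E 80, F 50.7, B 23.5 kJ/min. The optimal diet is the largest prefix of this list for which every included type satisfies E_i/h_i > R on the types above it.
Rate on top 1: 242.3. A: 90.9 < 242.3 → exclude; stop.
Optimal diet: D — 1 of 5 types.

1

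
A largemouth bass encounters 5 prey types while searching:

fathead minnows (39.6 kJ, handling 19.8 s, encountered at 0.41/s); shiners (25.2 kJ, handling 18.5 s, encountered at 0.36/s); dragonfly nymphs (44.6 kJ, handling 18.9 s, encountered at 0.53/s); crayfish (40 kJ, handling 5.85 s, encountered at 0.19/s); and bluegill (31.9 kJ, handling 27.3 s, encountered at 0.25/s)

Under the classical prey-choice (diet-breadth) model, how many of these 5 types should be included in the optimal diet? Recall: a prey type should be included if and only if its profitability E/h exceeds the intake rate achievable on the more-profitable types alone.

Profitabilities (E/h, kJ/s): crayfish 6.84, dragonfly nymphs 2.36, fathead minnows 2, shiners 1.36, bluegill 1.17. Add prey in this order while the next type's profitability exceeds the intake rate on those already taken.
Rate on top 1: 3.599. dragonfly nymphs: 2.36 < 3.599 → exclude; stop.
Optimal diet: crayfish — 1 of 5 types.

1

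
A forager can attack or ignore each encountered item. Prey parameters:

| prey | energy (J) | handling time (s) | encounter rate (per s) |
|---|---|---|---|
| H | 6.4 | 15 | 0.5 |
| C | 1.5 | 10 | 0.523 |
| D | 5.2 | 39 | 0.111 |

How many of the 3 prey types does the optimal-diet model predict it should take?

1

Rank by E/h (J/s): H 0.427, C 0.15, D 0.133. Include each in turn until the next type's E/h falls below the running intake rate.
Rate on top 1: 0.3765. C: 0.15 < 0.3765 → exclude; stop.
Optimal diet: H — 1 of 3 types.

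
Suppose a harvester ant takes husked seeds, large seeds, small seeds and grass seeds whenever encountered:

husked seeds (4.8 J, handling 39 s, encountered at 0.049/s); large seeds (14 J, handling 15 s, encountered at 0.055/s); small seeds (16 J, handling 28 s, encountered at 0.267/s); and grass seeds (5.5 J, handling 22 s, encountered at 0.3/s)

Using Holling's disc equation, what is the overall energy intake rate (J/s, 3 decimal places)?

Energy encountered per unit search time: 0.049×4.8 + 0.055×14 + 0.267×16 + 0.3×5.5 = 6.927 J/s.
Handling time per unit search time: 0.049×39 + 0.055×15 + 0.267×28 + 0.3×22 = 16.81.
Rate = 6.927/(1 + 16.81) = 0.3889 J/s.

0.389 J/s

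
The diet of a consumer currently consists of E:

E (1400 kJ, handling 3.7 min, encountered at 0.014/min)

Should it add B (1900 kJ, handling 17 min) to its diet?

Yes

Intake rate on the current diet: R = (0.014×1400) / (1 + 0.014×3.7) = 19.6/1.052 = 18.63 kJ/min.
B: E/h = 1900/17 = 111.8 kJ/min.
111.8 > 18.63, so adding B raises the average — include it.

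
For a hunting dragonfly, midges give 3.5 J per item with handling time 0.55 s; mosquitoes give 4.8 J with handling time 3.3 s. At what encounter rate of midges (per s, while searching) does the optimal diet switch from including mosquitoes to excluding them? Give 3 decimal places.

The zero-one rule: include mosquitoes iff E₂/h₂ > λE₁/(1+λh₁). Equality gives the switch point.
λE₁h₂ = E₂ + λE₂h₁ ⇒ λ = E₂/(E₁h₂ − E₂h₁) = 4.8/(11.55 − 2.64) = 0.5387 per s.

0.539 per s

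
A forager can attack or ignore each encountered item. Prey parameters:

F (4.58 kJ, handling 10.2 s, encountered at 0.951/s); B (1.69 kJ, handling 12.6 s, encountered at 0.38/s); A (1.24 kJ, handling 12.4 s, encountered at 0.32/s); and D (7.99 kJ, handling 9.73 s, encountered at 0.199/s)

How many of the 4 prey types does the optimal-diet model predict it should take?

1

Profitabilities (E/h, kJ/s): D 0.821, F 0.449, B 0.134, A 0.1. Add prey in this order while the next type's profitability exceeds the intake rate on those already taken.
Rate on top 1: 0.5415. F: 0.449 < 0.5415 → exclude; stop.
Optimal diet: D — 1 of 4 types.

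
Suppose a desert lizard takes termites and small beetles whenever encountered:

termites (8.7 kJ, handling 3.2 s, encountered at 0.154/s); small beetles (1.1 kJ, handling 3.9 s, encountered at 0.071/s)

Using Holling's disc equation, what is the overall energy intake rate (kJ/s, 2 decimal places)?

0.80 kJ/s

R = (0.154×8.7 + 0.071×1.1) / (1 + 0.154×3.2 + 0.071×3.9) = 1.418/1.77 = 0.8012 kJ/s.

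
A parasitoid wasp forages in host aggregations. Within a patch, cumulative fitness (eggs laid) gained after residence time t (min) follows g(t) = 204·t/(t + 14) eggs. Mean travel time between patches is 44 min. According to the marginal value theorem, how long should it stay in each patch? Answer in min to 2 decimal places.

Maximise g(t)/(T+t): set derivative to zero → g'(t)(T+t) = g(t).
g'(t) = 204·14/(t + 14)². Setting 204·14/(t+14)² = 204t/[(t+14)(44+t)] gives 14(44+t) = t(t+14), so t² = 14×44 = 616.
t* = √616 = 24.82 min.

24.82 min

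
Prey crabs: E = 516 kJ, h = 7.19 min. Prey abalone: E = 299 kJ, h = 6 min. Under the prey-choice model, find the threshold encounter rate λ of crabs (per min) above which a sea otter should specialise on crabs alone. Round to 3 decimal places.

The zero-one rule: include abalone iff E₂/h₂ > λE₁/(1+λh₁). Equality gives the switch point.
λE₁h₂ = E₂ + λE₂h₁ ⇒ λ = E₂/(E₁h₂ − E₂h₁) = 299/(3096 − 2150) = 0.316 per min.

0.316 per min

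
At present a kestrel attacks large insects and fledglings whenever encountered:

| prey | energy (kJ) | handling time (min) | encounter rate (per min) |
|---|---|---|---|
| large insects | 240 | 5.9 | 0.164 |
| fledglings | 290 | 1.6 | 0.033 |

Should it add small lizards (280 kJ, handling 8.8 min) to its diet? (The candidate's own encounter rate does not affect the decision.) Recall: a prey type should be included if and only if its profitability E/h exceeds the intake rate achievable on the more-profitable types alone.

Yes

On large insects and fledglings alone, R = ΣλE/(1+Σλh) = 48.93/2.02 = 24.22 kJ/min.
small lizards: E/h = 280/8.8 = 31.82 kJ/min.
31.82 > 24.22, so adding small lizards raises the average — include it.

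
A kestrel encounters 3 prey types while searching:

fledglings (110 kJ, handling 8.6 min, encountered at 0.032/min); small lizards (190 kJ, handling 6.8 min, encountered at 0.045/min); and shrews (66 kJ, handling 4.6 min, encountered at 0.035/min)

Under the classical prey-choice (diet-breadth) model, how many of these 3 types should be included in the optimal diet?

3

Profitabilities (E/h, kJ/min): small lizards 27.9, shrews 14.3, fledglings 12.8. Add prey in this order while the next type's profitability exceeds the intake rate on those already taken.
Rate on top 1: 6.547. shrews: 14.3 > 6.547 → include.
Rate on top 2: 7.403. fledglings: 12.8 > 7.403 → include.
Optimal diet: small lizards, shrews, fledglings — 3 of 3 types.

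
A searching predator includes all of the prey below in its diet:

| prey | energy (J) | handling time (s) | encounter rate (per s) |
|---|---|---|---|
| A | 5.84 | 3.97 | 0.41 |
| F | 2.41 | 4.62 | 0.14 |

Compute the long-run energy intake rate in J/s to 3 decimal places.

0.834 J/s

R = (0.41×5.84 + 0.14×2.41) / (1 + 0.41×3.97 + 0.14×4.62) = 2.732/3.274 = 0.8343 J/s.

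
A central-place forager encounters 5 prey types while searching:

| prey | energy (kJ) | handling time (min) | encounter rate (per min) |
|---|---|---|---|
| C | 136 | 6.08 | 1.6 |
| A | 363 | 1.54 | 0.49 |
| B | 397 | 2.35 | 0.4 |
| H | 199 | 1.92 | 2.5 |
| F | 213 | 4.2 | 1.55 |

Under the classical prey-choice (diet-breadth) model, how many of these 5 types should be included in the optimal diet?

2

Profitabilities (E/h, kJ/min): A 236, B 169, H 104, F 50.7, C 22.4. Add prey in this order while the next type's profitability exceeds the intake rate on those already taken.
Rate on top 1: 101.4. B: 169 > 101.4 → include.
Rate on top 2: 124.9. H: 104 < 124.9 → exclude; stop.
Optimal diet: A, B — 2 of 5 types.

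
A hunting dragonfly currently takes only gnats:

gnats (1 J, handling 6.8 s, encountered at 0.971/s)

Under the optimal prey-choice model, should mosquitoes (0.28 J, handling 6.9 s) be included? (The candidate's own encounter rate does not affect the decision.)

No

Intake rate on the current diet: R = (0.971×1) / (1 + 0.971×6.8) = 0.971/7.603 = 0.1277 J/s.
Profitability of mosquitoes: 0.28/6.9 = 0.04058 J/s.
Since 0.04058 < R, time spent handling mosquitoes is better spent searching.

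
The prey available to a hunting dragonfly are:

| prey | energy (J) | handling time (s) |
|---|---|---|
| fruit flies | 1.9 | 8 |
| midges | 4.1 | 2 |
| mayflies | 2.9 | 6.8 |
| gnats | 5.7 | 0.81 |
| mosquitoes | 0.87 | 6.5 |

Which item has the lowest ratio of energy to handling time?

mosquitoes

In descending order of E/h:
gnats: 5.7/0.81 = 7.04 J/s
midges: 4.1/2 = 2.05 J/s
mayflies: 2.9/6.8 = 0.426 J/s
fruit flies: 1.9/8 = 0.237 J/s
mosquitoes: 0.87/6.5 = 0.134 J/s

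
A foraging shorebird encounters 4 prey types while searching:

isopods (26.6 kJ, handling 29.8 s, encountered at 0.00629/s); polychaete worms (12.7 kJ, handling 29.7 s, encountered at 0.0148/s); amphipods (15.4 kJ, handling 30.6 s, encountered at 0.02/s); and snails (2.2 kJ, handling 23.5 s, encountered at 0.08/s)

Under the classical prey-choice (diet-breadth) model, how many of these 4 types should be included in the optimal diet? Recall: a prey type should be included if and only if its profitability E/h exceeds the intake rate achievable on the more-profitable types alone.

3

Profitabilities (E/h, kJ/s): isopods 0.893, amphipods 0.503, polychaete worms 0.428, snails 0.0936. Add prey in this order while the next type's profitability exceeds the intake rate on those already taken.
Rate on top 1: 0.1409. amphipods: 0.503 > 0.1409 → include.
Rate on top 2: 0.2641. polychaete worms: 0.428 > 0.2641 → include.
Rate on top 3: 0.2962. snails: 0.0936 < 0.2962 → exclude; stop.
Optimal diet: isopods, amphipods, polychaete worms — 3 of 4 types.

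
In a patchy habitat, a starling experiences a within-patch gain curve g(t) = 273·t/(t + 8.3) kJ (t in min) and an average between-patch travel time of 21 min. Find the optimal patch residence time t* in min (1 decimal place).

By the marginal value theorem, leave when the instantaneous gain rate g'(t) equals the habitat-wide average g(t)/(T + t).
g'(t) = 273·8.3/(t + 8.3)². Setting 273·8.3/(t+8.3)² = 273t/[(t+8.3)(21+t)] gives 8.3(21+t) = t(t+8.3), so t² = 8.3×21 = 174.3.
t* = √174.3 = 13.2 min.

13.2 min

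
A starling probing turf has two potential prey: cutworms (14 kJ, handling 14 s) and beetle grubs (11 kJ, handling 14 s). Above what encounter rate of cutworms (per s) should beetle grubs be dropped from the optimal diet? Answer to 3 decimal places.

The zero-one rule: include beetle grubs iff E₂/h₂ > λE₁/(1+λh₁). Equality gives the switch point.
λE₁h₂ = E₂ + λE₂h₁ ⇒ λ = E₂/(E₁h₂ − E₂h₁) = 11/(196 − 154) = 0.2619 per s.

0.262 per s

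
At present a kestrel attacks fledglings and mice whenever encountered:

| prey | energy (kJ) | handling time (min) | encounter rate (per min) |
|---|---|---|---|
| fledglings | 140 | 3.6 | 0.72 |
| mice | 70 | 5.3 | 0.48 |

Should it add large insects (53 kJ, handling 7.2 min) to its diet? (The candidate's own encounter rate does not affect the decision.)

No

Intake rate on the current diet: R = (0.72×140 + 0.48×70) / (1 + 0.72×3.6 + 0.48×5.3) = 134.4/6.136 = 21.9 kJ/min.
large insects: E/h = 53/7.2 = 7.361 kJ/min.
Since 7.361 < R, time spent handling large insects is better spent searching.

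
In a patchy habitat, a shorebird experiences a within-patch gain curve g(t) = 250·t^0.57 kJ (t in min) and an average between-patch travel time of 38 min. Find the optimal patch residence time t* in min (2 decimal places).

50.37 min

Maximise g(t)/(T+t): set derivative to zero → g'(t)(T+t) = g(t).
g'(t) = 0.57·250·t^-0.43. Setting 0.57·250·t^-0.43 = 250·t^0.57/(38+t) gives 0.57(38+t) = t, so 0.43·t = 0.57×38.
t* = 0.57×38/0.43 = 50.37 min.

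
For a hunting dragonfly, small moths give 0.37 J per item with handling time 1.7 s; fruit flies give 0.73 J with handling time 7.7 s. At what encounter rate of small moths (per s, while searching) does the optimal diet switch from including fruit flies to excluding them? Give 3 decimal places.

The zero-one rule: include fruit flies iff E₂/h₂ > λE₁/(1+λh₁). Equality gives the switch point.
λE₁h₂ = E₂ + λE₂h₁ ⇒ λ = E₂/(E₁h₂ − E₂h₁) = 0.73/(2.849 − 1.241) = 0.454 per s.

0.454 per s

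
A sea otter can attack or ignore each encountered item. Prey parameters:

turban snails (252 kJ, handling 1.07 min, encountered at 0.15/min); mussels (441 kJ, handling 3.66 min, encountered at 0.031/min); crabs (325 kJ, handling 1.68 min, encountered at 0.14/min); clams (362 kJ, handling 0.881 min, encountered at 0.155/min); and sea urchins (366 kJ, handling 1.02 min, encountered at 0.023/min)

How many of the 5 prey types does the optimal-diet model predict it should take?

5

Rank by E/h (kJ/min): clams 411, sea urchins 359, turban snails 236, crabs 193, mussels 120. Include each in turn until the next type's E/h falls below the running intake rate.
Rate on top 1: 49.37. sea urchins: 359 > 49.37 → include.
Rate on top 2: 55.63. turban snails: 236 > 55.63 → include.
Rate on top 3: 77.49. crabs: 193 > 77.49 → include.
Rate on top 4: 95.02. mussels: 120 > 95.02 → include.
Optimal diet: clams, sea urchins, turban snails, crabs, mussels — 5 of 5 types.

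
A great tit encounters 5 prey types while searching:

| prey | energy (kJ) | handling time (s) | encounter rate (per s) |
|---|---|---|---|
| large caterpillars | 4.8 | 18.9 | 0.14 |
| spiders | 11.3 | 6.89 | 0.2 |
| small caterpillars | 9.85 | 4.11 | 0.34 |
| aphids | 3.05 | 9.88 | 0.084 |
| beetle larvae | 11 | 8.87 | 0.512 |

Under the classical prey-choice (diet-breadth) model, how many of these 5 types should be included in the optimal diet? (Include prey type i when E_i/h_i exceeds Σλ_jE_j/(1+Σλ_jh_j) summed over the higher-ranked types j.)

Profitabilities (E/h, kJ/s): small caterpillars 2.4, spiders 1.64, beetle larvae 1.24, aphids 0.309, large caterpillars 0.254. Add prey in this order while the next type's profitability exceeds the intake rate on those already taken.
Rate on top 1: 1.397. spiders: 1.64 > 1.397 → include.
Rate on top 2: 1.486. beetle larvae: 1.24 < 1.486 → exclude; stop.
Optimal diet: small caterpillars, spiders — 2 of 5 types.

2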